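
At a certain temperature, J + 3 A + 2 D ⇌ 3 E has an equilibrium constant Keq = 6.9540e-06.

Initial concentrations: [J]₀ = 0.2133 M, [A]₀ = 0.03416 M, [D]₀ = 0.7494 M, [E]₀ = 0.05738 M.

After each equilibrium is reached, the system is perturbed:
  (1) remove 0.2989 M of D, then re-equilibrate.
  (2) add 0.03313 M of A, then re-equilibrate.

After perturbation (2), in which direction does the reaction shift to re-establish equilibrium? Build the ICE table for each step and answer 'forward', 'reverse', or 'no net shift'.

Direction: forward

Q₀ = 39.56 vs Keq = 6.9540e-06 ⇒ Q>K, reverse
Step 1:
                  J         A         D         E
  I          0.2133   0.03416    0.7494   0.05738
  C         0.01882   0.05647   0.03765  -0.05647
  E          0.2321   0.09063     0.787 9.0631e-04
  solve Keq expr → x = -0.01882; check Q = 6.9540e-06
Then remove 0.2989 M of D.
Step 2:
                  J         A         D         E
  I          0.2321   0.09063    0.4881 9.0631e-04
  C       8.1721e-05 2.4516e-04 1.6344e-04 -2.4516e-04
  E          0.2322   0.09088    0.4883 6.6115e-04
  solve Keq expr → x = -8.1721e-05; check Q = 6.9540e-06
Then add 0.03313 M of A.
Step 3:
                  J         A         D         E
  I          0.2322     0.124    0.4883 6.6115e-04
  C       -7.9661e-05 -2.3898e-04 -1.5932e-04 2.3898e-04
  E          0.2321    0.1238    0.4882 9.0013e-04
  solve Keq expr → x = 7.9661e-05; check Q = 6.9540e-06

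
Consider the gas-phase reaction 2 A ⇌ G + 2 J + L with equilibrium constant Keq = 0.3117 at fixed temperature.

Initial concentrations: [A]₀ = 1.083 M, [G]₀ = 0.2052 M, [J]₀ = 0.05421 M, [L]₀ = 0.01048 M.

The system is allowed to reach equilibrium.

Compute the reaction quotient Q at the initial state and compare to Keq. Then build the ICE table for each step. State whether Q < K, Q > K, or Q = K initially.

Q₀ = 5.3882e-06 vs Keq = 0.3117 ⇒ Q<K, forward
Step 1:
                   A          G          J          L
  I            1.083     0.2052    0.05421    0.01048
  C          -0.6082     0.3041     0.6082     0.3041
  E           0.4748     0.5093     0.6624     0.3146
  solve Keq expr → x = 0.3041; check Q = 0.3117

Q₀ = 5.3882e-06; Q < K (proceeds forward)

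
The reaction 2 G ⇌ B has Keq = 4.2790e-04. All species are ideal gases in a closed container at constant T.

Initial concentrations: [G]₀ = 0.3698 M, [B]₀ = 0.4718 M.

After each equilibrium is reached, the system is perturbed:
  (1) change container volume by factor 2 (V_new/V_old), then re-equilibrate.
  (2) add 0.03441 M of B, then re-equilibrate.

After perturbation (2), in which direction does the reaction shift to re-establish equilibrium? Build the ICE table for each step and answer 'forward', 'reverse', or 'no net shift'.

Q₀ = 3.45 vs Keq = 4.2790e-04 ⇒ Q>K, reverse
Step 1:
                  G         B
  init       0.3698    0.4718
  Δ          0.9421   -0.4711
  eq          1.312 7.3648e-04
  solve Keq expr → x = -0.4711; check Q = 4.2790e-04
Then change container volume by factor 2 (V_new/V_old).
Step 2:
                  G         B
  init        0.656 3.6824e-04
  Δ       3.6783e-04 -1.8391e-04
  eq         0.6563 1.8433e-04
  solve Keq expr → x = -1.8391e-04; check Q = 4.2790e-04
Then add 0.03441 M of B.
Step 3:
                  G         B
  init       0.6563   0.03459
  Δ         0.06874  -0.03437
  eq         0.7251 2.2496e-04
  solve Keq expr → x = -0.03437; check Q = 4.2790e-04

Direction: reverse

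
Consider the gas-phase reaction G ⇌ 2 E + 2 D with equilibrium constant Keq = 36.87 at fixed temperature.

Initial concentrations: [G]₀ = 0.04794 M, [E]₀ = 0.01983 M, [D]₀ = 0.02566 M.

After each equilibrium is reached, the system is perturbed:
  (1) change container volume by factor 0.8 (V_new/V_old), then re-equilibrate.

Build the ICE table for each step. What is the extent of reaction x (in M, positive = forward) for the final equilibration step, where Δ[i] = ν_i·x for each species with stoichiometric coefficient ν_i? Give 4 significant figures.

x = -6.3841e-06 M

Q₀ = 5.4008e-06 vs Keq = 36.87 ⇒ Q<K, forward
Step 1:
                    G           E           D
  init        0.04794     0.01983     0.02566
  Δ          -0.04793     0.09587     0.09587
  eq       5.3623e-06      0.1157      0.1215
  solve Keq expr → x = 0.04793; check Q = 36.87
Then change container volume by factor 0.8 (V_new/V_old).
Step 2:
                    G           E           D
  init     6.7029e-06      0.1446      0.1519
  Δ        6.3841e-06 -1.2768e-05 -1.2768e-05
  eq       1.3087e-05      0.1446      0.1519
  solve Keq expr → x = -6.3841e-06; check Q = 36.87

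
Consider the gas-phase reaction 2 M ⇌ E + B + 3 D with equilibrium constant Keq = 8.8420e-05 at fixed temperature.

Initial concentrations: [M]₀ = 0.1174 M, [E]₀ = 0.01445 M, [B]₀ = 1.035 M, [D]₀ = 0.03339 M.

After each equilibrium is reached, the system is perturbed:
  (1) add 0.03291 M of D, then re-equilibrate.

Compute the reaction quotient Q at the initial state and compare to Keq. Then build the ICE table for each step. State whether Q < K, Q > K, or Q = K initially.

Q₀ = 4.0394e-05 vs Keq = 8.8420e-05 ⇒ Q<K, forward
Step 1:
                    M           E           B           D
  I            0.1174     0.01445       1.035     0.03339
  C         -0.004537    0.002269    0.002269    0.006806
  E            0.1129     0.01672       1.037      0.0402
  solve Keq expr → x = 0.002269; check Q = 8.8420e-05
Then add 0.03291 M of D.
Step 2:
                    M           E           B           D
  I            0.1129     0.01672       1.037     0.07311
  C           0.01397   -0.006985   -0.006985    -0.02096
  E            0.1268    0.009734        1.03     0.05215
  solve Keq expr → x = -0.006985; check Q = 8.8420e-05

Q₀ = 4.0394e-05; Q < K (proceeds forward)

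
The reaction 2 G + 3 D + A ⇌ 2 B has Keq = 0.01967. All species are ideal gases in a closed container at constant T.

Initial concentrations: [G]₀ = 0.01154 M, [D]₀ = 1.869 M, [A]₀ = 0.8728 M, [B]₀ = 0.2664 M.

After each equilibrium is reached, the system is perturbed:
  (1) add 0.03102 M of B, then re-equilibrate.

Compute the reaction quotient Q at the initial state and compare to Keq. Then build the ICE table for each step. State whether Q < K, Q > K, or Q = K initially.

Q₀ = 93.52 vs Keq = 0.01967 ⇒ Q>K, reverse
Step 1:
                   G          D          A          B
  I          0.01154      1.869     0.8728     0.2664
  C           0.1826     0.2738    0.09128    -0.1826
  E           0.1941      2.143     0.9641    0.08384
  solve Keq expr → x = -0.09128; check Q = 0.01967
Then add 0.03102 M of B.
Step 2:
                   G          D          A          B
  I           0.1941      2.143     0.9641     0.1149
  C          0.01996    0.02995   0.009982   -0.01996
  E           0.2141      2.173     0.9741     0.0949
  solve Keq expr → x = -0.009982; check Q = 0.01967

Q₀ = 93.52; Q > K (proceeds reverse)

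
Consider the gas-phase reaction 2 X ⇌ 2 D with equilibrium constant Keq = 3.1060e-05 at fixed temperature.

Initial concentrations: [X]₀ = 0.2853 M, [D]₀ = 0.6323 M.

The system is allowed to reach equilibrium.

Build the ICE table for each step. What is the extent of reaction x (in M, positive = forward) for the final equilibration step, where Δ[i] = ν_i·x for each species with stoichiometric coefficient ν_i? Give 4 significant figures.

Q₀ = 4.912 vs Keq = 3.1060e-05 ⇒ Q>K, reverse
Step 1:
                    X           D
  init         0.2853      0.6323
  Δ            0.6272     -0.6272
  eq           0.9125    0.005086
  solve Keq expr → x = -0.3136; check Q = 3.1060e-05

x = -0.3136 M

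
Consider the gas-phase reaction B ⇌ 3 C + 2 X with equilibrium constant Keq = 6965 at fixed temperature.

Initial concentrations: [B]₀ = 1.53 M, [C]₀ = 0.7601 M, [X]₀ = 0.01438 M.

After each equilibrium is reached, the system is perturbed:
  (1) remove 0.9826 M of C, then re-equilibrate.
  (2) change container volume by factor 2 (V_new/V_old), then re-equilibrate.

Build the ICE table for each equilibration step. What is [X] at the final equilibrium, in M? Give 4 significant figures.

Q₀ = 5.9352e-05 vs Keq = 6965 ⇒ Q<K, forward
Step 1:
                   B          C          X
  init          1.53     0.7601    0.01438
  Δ           -1.394      4.182      2.788
  eq          0.1361      4.942      2.802
  solve Keq expr → x = 1.394; check Q = 6965
Then remove 0.9826 M of C.
Step 2:
                   B          C          X
  init        0.1361      3.959      2.802
  Δ         -0.05166      0.155     0.1033
  eq         0.08441      4.114      2.906
  solve Keq expr → x = 0.05166; check Q = 6965
Then change container volume by factor 2 (V_new/V_old).
Step 3:
                   B          C          X
  init       0.04221      2.057      1.453
  Δ         -0.03875     0.1163    0.07751
  eq        0.003452      2.173       1.53
  solve Keq expr → x = 0.03875; check Q = 6965

[X]_eq = 1.53 M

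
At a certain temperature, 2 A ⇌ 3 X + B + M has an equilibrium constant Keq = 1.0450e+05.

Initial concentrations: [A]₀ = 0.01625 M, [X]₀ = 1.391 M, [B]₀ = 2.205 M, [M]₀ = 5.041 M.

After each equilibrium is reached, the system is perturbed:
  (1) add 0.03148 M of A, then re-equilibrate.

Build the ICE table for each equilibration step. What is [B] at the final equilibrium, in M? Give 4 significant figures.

[B]_eq = 2.22 M

Q₀ = 1.1329e+05 vs Keq = 1.0450e+05 ⇒ Q>K, reverse
Step 1:
                    A           X           B           M
  I           0.01625       1.391       2.205       5.041
  C        6.5022e-04 -9.7532e-04 -3.2511e-04 -3.2511e-04
  E            0.0169        1.39       2.205       5.041
  solve Keq expr → x = -3.2511e-04; check Q = 1.0450e+05
Then add 0.03148 M of A.
Step 2:
                    A           X           B           M
  I           0.04838        1.39       2.205       5.041
  C          -0.03055     0.04582     0.01527     0.01527
  E           0.01783       1.436        2.22       5.056
  solve Keq expr → x = 0.01527; check Q = 1.0450e+05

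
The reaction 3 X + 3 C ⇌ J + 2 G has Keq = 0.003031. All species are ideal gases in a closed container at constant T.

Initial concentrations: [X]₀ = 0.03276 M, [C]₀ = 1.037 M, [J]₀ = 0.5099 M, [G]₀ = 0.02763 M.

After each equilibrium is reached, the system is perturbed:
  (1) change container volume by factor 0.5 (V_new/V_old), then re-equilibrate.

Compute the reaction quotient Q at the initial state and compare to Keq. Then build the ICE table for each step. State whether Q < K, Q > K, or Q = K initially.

Q₀ = 9.928 vs Keq = 0.003031 ⇒ Q>K, reverse
Step 1:
                    X           C           J           G
  Initial     0.03276       1.037      0.5099     0.02763
  Change      0.03894     0.03894    -0.01298    -0.02596
  Equil        0.0717       1.076      0.4969    0.001673
  solve Keq expr → x = -0.01298; check Q = 0.003031
Then change container volume by factor 0.5 (V_new/V_old).
Step 2:
                    X           C           J           G
  Initial      0.1434       2.152      0.9938    0.003347
  Change    -0.007928   -0.007928    0.002643    0.005285
  Equil        0.1355       2.144      0.9965    0.008632
  solve Keq expr → x = 0.002643; check Q = 0.003031

Q₀ = 9.928; Q > K (proceeds reverse)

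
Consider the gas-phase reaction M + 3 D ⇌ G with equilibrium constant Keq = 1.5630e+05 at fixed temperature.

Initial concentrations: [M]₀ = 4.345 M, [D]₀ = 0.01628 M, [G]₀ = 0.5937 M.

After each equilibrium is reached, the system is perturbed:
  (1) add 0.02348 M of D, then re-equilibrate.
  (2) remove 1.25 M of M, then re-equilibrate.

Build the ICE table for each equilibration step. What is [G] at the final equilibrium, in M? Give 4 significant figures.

Q₀ = 3.1668e+04 vs Keq = 1.5630e+05 ⇒ Q<K, forward
Step 1:
                  M         D         G
  init        4.345   0.01628    0.5937
  Δ       -0.002235 -0.006705  0.002235
  eq          4.343  0.009575    0.5959
  solve Keq expr → x = 0.002235; check Q = 1.5630e+05
Then add 0.02348 M of D.
Step 2:
                  M         D         G
  init        4.343   0.03306    0.5959
  Δ       -0.007811  -0.02343  0.007811
  eq          4.335  0.009623    0.6037
  solve Keq expr → x = 0.007811; check Q = 1.5630e+05
Then remove 1.25 M of M.
Step 3:
                  M         D         G
  init        3.085  0.009623    0.6037
  Δ       3.8423e-04  0.001153 -3.8423e-04
  eq          3.085   0.01078    0.6034
  solve Keq expr → x = -3.8423e-04; check Q = 1.5630e+05

[G]_eq = 0.6034 M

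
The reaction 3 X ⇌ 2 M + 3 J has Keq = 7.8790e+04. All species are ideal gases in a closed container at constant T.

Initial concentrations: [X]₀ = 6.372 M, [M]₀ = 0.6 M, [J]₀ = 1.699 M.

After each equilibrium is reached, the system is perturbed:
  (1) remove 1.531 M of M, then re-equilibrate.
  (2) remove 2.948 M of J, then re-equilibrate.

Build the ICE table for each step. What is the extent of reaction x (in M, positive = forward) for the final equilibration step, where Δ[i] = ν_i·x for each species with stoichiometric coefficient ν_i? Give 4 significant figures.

Q₀ = 0.006824 vs Keq = 7.8790e+04 ⇒ Q<K, forward
Step 1:
                  X         M         J
  Initial     6.372       0.6     1.699
  Change     -5.888     3.925     5.888
  Equil      0.4842     4.525     7.587
  solve Keq expr → x = 1.963; check Q = 7.8790e+04
Then remove 1.531 M of M.
Step 2:
                  X         M         J
  Initial    0.4842     2.994     7.587
  Change    -0.1056   0.07039    0.1056
  Equil      0.3786     3.065     7.692
  solve Keq expr → x = 0.0352; check Q = 7.8790e+04
Then remove 2.948 M of J.
Step 3:
                  X         M         J
  Initial    0.3786     3.065     4.744
  Change    -0.1339   0.08924    0.1339
  Equil      0.2447     3.154     4.878
  solve Keq expr → x = 0.04462; check Q = 7.8790e+04

x = 0.04462 M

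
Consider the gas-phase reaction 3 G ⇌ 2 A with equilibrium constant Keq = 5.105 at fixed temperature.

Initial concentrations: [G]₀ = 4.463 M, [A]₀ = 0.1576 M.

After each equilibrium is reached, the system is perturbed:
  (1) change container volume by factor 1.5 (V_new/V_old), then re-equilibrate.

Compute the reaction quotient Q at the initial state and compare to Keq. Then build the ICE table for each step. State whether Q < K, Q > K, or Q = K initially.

Q₀ = 2.7940e-04 vs Keq = 5.105 ⇒ Q<K, forward
Step 1:
                  G         A
  Initial     4.463    0.1576
  Change     -3.413     2.275
  Equil        1.05     2.433
  solve Keq expr → x = 1.138; check Q = 5.105
Then change container volume by factor 1.5 (V_new/V_old).
Step 2:
                  G         A
  Initial    0.7003     1.622
  Change      0.083  -0.05534
  Equil      0.7833     1.566
  solve Keq expr → x = -0.02767; check Q = 5.105

Q₀ = 2.7940e-04; Q < K (proceeds forward)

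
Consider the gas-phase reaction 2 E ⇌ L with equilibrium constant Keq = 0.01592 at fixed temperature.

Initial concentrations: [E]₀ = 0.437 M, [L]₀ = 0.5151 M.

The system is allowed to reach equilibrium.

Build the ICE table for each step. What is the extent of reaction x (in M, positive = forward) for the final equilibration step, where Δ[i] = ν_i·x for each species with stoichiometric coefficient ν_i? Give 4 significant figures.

Q₀ = 2.697 vs Keq = 0.01592 ⇒ Q>K, reverse
Step 1:
                   E          L
  Initial      0.437     0.5151
  Change      0.9674    -0.4837
  Equil        1.404     0.0314
  solve Keq expr → x = -0.4837; check Q = 0.01592

x = -0.4837 M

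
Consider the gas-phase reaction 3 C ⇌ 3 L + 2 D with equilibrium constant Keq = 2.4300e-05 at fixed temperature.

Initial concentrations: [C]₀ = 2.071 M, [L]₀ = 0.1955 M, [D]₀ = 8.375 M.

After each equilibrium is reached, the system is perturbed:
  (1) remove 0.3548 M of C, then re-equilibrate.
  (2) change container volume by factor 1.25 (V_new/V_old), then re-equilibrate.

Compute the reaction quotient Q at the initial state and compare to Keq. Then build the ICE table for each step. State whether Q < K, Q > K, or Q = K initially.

Q₀ = 0.059 vs Keq = 2.4300e-05 ⇒ Q>K, reverse
Step 1:
                   C          L          D
  I            2.071     0.1955      8.375
  C           0.1795    -0.1795    -0.1197
  E            2.251    0.01596      8.255
  solve Keq expr → x = -0.05985; check Q = 2.4300e-05
Then remove 0.3548 M of C.
Step 2:
                   C          L          D
  I            1.896    0.01596      8.255
  C         0.002496  -0.002496  -0.001664
  E            1.898    0.01346      8.254
  solve Keq expr → x = -8.3214e-04; check Q = 2.4300e-05
Then change container volume by factor 1.25 (V_new/V_old).
Step 3:
                   C          L          D
  I            1.519    0.01077      6.603
  C        -0.001712   0.001712   0.001141
  E            1.517    0.01248      6.604
  solve Keq expr → x = 5.7065e-04; check Q = 2.4300e-05

Q₀ = 0.059; Q > K (proceeds reverse)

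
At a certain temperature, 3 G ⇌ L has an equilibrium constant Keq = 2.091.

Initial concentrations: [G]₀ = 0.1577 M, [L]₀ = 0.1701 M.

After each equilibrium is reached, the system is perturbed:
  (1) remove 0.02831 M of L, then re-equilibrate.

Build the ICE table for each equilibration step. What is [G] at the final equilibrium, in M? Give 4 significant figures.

Q₀ = 43.37 vs Keq = 2.091 ⇒ Q>K, reverse
Step 1:
                    G           L
  I            0.1577      0.1701
  C            0.2067    -0.06891
  E            0.3644      0.1012
  solve Keq expr → x = -0.06891; check Q = 2.091
Then remove 0.02831 M of L.
Step 2:
                    G           L
  I            0.3644     0.07288
  C          -0.02552    0.008506
  E            0.3389     0.08139
  solve Keq expr → x = 0.008506; check Q = 2.091

[G]_eq = 0.3389 M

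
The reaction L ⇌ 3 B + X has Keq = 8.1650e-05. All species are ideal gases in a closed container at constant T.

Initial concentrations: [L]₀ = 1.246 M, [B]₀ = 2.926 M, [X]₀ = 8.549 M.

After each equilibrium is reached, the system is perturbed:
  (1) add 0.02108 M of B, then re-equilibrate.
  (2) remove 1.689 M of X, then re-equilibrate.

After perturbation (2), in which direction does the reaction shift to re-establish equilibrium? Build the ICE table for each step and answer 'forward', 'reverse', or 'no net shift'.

Q₀ = 171.9 vs Keq = 8.1650e-05 ⇒ Q>K, reverse
Step 1:
                  L         B         X
  init        1.246     2.926     8.549
  Δ          0.9657    -2.897   -0.9657
  eq          2.212   0.02877     7.583
  solve Keq expr → x = -0.9657; check Q = 8.1650e-05
Then add 0.02108 M of B.
Step 2:
                  L         B         X
  init        2.212   0.04985     7.583
  Δ        0.007014  -0.02104 -0.007014
  eq          2.219   0.02881     7.576
  solve Keq expr → x = -0.007014; check Q = 8.1650e-05
Then remove 1.689 M of X.
Step 3:
                  L         B         X
  init        2.219   0.02881     5.887
  Δ       -8.4050e-04  0.002522 8.4050e-04
  eq          2.218   0.03133     5.888
  solve Keq expr → x = 8.4050e-04; check Q = 8.1650e-05

Direction: forward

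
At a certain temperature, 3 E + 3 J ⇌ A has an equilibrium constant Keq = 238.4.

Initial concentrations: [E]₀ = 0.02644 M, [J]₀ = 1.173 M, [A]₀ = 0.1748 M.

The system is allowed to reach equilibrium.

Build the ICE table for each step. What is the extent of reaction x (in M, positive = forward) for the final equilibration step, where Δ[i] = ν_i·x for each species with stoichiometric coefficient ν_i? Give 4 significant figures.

x = -0.01512 M

Q₀ = 5860 vs Keq = 238.4 ⇒ Q>K, reverse
Step 1:
                   E          J          A
  Initial    0.02644      1.173     0.1748
  Change     0.04537    0.04537   -0.01512
  Equil      0.07181      1.218     0.1597
  solve Keq expr → x = -0.01512; check Q = 238.4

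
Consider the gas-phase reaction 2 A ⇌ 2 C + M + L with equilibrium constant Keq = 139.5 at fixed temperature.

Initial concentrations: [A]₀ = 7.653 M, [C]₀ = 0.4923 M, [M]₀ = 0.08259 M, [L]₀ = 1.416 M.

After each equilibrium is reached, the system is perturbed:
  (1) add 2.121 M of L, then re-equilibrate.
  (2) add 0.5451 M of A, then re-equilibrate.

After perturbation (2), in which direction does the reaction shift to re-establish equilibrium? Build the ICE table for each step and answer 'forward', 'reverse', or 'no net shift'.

Q₀ = 4.8393e-04 vs Keq = 139.5 ⇒ Q<K, forward
Step 1:
                  A         C         M         L
  Initial     7.653    0.4923   0.08259     1.416
  Change     -5.763     5.763     2.881     2.881
  Equil        1.89     6.255     2.964     4.297
  solve Keq expr → x = 2.881; check Q = 139.5
Then add 2.121 M of L.
Step 2:
                  A         C         M         L
  Initial      1.89     6.255     2.964     6.418
  Change     0.2555   -0.2555   -0.1278   -0.1278
  Equil       2.146         6     2.836     6.291
  solve Keq expr → x = -0.1278; check Q = 139.5
Then add 0.5451 M of A.
Step 3:
                  A         C         M         L
  Initial     2.691         6     2.836     6.291
  Change    -0.3311    0.3311    0.1656    0.1656
  Equil        2.36     6.331     3.002     6.456
  solve Keq expr → x = 0.1656; check Q = 139.5

Direction: forward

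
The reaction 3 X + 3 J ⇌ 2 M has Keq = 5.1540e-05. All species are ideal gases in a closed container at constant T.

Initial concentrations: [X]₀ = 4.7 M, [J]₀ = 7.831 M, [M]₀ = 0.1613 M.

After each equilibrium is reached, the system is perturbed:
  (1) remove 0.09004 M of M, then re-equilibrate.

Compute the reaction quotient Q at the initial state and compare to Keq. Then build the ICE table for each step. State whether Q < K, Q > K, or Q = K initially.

Q₀ = 5.2182e-07 vs Keq = 5.1540e-05 ⇒ Q<K, forward
Step 1:
                    X           J           M
  Initial         4.7       7.831      0.1613
  Change       -1.069      -1.069      0.7124
  Equil         3.631       6.762      0.8737
  solve Keq expr → x = 0.3562; check Q = 5.1540e-05
Then remove 0.09004 M of M.
Step 2:
                    X           J           M
  Initial       3.631       6.762      0.7836
  Change     -0.07423    -0.07423     0.04948
  Equil         3.557       6.688      0.8331
  solve Keq expr → x = 0.02474; check Q = 5.1540e-05

Q₀ = 5.2182e-07; Q < K (proceeds forward)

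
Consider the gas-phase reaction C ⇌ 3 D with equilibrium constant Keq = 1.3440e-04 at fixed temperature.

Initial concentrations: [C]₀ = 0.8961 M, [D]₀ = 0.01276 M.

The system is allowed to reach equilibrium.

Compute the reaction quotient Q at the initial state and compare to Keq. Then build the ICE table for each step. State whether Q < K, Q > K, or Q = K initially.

Q₀ = 2.3184e-06 vs Keq = 1.3440e-04 ⇒ Q<K, forward
Step 1:
                  C         D
  Initial    0.8961   0.01276
  Change   -0.01213    0.0364
  Equil       0.884   0.04916
  solve Keq expr → x = 0.01213; check Q = 1.3440e-04

Q₀ = 2.3184e-06; Q < K (proceeds forward)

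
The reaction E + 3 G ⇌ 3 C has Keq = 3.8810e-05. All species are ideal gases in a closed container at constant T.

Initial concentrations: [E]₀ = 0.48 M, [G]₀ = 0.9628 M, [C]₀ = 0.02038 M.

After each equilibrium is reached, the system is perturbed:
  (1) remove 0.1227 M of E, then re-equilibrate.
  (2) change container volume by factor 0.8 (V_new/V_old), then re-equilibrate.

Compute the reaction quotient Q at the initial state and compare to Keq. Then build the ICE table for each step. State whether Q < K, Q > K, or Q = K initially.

Q₀ = 1.9759e-05; Q < K (proceeds forward)

Q₀ = 1.9759e-05 vs Keq = 3.8810e-05 ⇒ Q<K, forward
Step 1:
                   E          G          C
  Initial       0.48     0.9628    0.02038
  Change   -0.001661  -0.004982   0.004982
  Equil       0.4783     0.9578    0.02536
  solve Keq expr → x = 0.001661; check Q = 3.8810e-05
Then remove 0.1227 M of E.
Step 2:
                   E          G          C
  Initial     0.3556     0.9578    0.02536
  Change  7.7127e-04   0.002314  -0.002314
  Equil       0.3564     0.9601    0.02305
  solve Keq expr → x = -7.7127e-04; check Q = 3.8810e-05
Then change container volume by factor 0.8 (V_new/V_old).
Step 3:
                   E          G          C
  Initial     0.4455        1.2    0.02881
  Change  -7.1744e-04  -0.002152   0.002152
  Equil       0.4448      1.198    0.03096
  solve Keq expr → x = 7.1744e-04; check Q = 3.8810e-05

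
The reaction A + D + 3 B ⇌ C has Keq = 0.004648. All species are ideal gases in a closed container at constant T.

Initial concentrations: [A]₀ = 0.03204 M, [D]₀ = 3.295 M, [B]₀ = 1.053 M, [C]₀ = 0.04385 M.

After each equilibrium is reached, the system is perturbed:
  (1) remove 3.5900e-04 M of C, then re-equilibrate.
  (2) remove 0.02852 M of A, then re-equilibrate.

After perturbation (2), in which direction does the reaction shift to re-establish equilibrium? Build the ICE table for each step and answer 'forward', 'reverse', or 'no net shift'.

Q₀ = 0.3557 vs Keq = 0.004648 ⇒ Q>K, reverse
Step 1:
                  A         D         B         C
  init      0.03204     3.295     1.053   0.04385
  Δ         0.04197   0.04197    0.1259  -0.04197
  eq        0.07401     3.337     1.179  0.001881
  solve Keq expr → x = -0.04197; check Q = 0.004648
Then remove 3.5900e-04 M of C.
Step 2:
                  A         D         B         C
  init      0.07401     3.337     1.179  0.001522
  Δ       -3.4511e-04 -3.4511e-04 -0.001035 3.4511e-04
  eq        0.07366     3.337     1.178  0.001867
  solve Keq expr → x = 3.4511e-04; check Q = 0.004648
Then remove 0.02852 M of A.
Step 3:
                  A         D         B         C
  init      0.04514     3.337     1.178  0.001867
  Δ       6.9864e-04 6.9864e-04  0.002096 -6.9864e-04
  eq        0.04584     3.337      1.18  0.001168
  solve Keq expr → x = -6.9864e-04; check Q = 0.004648

Direction: reverse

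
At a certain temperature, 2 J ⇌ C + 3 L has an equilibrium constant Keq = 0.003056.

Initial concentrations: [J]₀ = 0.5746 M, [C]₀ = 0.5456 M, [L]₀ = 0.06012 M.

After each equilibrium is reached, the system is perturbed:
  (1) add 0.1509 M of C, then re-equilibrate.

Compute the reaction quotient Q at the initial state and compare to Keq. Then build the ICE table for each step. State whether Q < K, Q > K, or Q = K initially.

Q₀ = 3.5909e-04 vs Keq = 0.003056 ⇒ Q<K, forward
Step 1:
                   J          C          L
  I           0.5746     0.5456    0.06012
  C          -0.0373    0.01865    0.05595
  E           0.5373     0.5642     0.1161
  solve Keq expr → x = 0.01865; check Q = 0.003056
Then add 0.1509 M of C.
Step 2:
                   J          C          L
  I           0.5373     0.7151     0.1161
  C         0.005317  -0.002659  -0.007976
  E           0.5426     0.7125     0.1081
  solve Keq expr → x = -0.002659; check Q = 0.003056

Q₀ = 3.5909e-04; Q < K (proceeds forward)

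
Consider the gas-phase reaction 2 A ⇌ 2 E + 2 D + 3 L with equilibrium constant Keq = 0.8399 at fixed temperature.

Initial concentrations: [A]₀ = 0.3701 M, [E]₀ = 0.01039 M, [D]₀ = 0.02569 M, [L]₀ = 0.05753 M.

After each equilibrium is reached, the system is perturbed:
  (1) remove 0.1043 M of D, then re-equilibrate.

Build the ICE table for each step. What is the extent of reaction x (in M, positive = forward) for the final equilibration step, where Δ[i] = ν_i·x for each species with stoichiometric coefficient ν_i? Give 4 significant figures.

Q₀ = 9.9039e-11 vs Keq = 0.8399 ⇒ Q<K, forward
Step 1:
                    A           E           D           L
  Initial      0.3701     0.01039     0.02569     0.05753
  Change      -0.3207      0.3207      0.3207       0.481
  Equil       0.04944       0.331      0.3463      0.5385
  solve Keq expr → x = 0.1603; check Q = 0.8399
Then remove 0.1043 M of D.
Step 2:
                    A           E           D           L
  Initial     0.04944       0.331       0.242      0.5385
  Change     -0.01057     0.01057     0.01057     0.01586
  Equil       0.03887      0.3416      0.2526      0.5544
  solve Keq expr → x = 0.005286; check Q = 0.8399

x = 0.005286 M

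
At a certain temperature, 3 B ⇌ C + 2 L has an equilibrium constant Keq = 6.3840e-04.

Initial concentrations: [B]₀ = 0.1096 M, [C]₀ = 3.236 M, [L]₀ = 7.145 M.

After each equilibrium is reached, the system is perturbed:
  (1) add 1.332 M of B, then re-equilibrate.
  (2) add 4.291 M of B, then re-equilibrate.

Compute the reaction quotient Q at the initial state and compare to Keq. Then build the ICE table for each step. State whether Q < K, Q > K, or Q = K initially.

Q₀ = 1.2548e+05 vs Keq = 6.3840e-04 ⇒ Q>K, reverse
Step 1:
                    B           C           L
  Initial      0.1096       3.236       7.145
  Change        8.836      -2.945      -5.891
  Equil         8.946      0.2906       1.254
  solve Keq expr → x = -2.945; check Q = 6.3840e-04
Then add 1.332 M of B.
Step 2:
                    B           C           L
  Initial       10.28      0.2906       1.254
  Change      -0.1768     0.05894      0.1179
  Equil          10.1      0.3495       1.372
  solve Keq expr → x = 0.05894; check Q = 6.3840e-04
Then add 4.291 M of B.
Step 3:
                    B           C           L
  Initial       14.39      0.3495       1.372
  Change      -0.5812      0.1937      0.3874
  Equil         13.81      0.5432       1.759
  solve Keq expr → x = 0.1937; check Q = 6.3840e-04

Q₀ = 1.2548e+05; Q > K (proceeds reverse)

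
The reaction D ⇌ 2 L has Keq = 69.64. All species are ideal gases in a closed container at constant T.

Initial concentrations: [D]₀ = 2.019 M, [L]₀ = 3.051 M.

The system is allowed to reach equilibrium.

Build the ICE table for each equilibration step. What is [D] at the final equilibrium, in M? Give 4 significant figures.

Q₀ = 4.611 vs Keq = 69.64 ⇒ Q<K, forward
Step 1:
                   D          L
  init         2.019      3.051
  Δ           -1.495       2.99
  eq           0.524      6.041
  solve Keq expr → x = 1.495; check Q = 69.64

[D]_eq = 0.524 M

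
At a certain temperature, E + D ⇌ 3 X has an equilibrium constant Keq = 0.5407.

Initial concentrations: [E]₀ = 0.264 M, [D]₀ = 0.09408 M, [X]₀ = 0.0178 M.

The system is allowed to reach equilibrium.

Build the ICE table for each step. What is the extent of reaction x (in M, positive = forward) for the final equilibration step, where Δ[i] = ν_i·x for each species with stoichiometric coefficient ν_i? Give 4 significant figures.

x = 0.05095 M

Q₀ = 2.2707e-04 vs Keq = 0.5407 ⇒ Q<K, forward
Step 1:
                    E           D           X
  Initial       0.264     0.09408      0.0178
  Change     -0.05095    -0.05095      0.1528
  Equil        0.2131     0.04313      0.1706
  solve Keq expr → x = 0.05095; check Q = 0.5407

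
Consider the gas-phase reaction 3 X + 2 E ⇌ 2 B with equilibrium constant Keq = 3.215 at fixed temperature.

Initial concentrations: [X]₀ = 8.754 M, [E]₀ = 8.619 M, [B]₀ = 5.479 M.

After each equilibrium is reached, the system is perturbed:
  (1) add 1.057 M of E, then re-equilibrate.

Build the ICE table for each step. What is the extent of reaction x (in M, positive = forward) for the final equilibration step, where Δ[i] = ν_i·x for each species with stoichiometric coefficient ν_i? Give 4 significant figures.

Q₀ = 6.0238e-04 vs Keq = 3.215 ⇒ Q<K, forward
Step 1:
                    X           E           B
  Initial       8.754       8.619       5.479
  Change         -7.4      -4.933       4.933
  Equil         1.354       3.686       10.41
  solve Keq expr → x = 2.467; check Q = 3.215
Then add 1.057 M of E.
Step 2:
                    X           E           B
  Initial       1.354       4.743       10.41
  Change      -0.1807     -0.1205      0.1205
  Equil         1.173       4.622       10.53
  solve Keq expr → x = 0.06025; check Q = 3.215

x = 0.06025 M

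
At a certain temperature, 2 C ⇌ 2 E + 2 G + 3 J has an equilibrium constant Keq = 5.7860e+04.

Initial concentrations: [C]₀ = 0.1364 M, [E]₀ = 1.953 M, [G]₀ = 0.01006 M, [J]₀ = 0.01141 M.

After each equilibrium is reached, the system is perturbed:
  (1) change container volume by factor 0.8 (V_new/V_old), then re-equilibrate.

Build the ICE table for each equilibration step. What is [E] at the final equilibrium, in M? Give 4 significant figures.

Q₀ = 3.0820e-08 vs Keq = 5.7860e+04 ⇒ Q<K, forward
Step 1:
                  C         E         G         J
  init       0.1364     1.953   0.01006   0.01141
  Δ         -0.1363    0.1363    0.1363    0.2044
  eq      1.2743e-04     2.089    0.1463    0.2158
  solve Keq expr → x = 0.06814; check Q = 5.7860e+04
Then change container volume by factor 0.8 (V_new/V_old).
Step 2:
                  C         E         G         J
  init    1.5929e-04     2.612    0.1829    0.2698
  Δ       1.1851e-04 -1.1851e-04 -1.1851e-04 -1.7777e-04
  eq      2.7780e-04     2.611    0.1828    0.2696
  solve Keq expr → x = -5.9256e-05; check Q = 5.7860e+04

[E]_eq = 2.611 M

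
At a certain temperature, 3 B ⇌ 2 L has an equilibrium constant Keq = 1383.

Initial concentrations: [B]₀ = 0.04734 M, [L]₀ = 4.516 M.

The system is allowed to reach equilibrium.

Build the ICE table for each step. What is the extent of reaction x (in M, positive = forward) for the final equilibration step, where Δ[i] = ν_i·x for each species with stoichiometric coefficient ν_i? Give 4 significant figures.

Q₀ = 1.9223e+05 vs Keq = 1383 ⇒ Q>K, reverse
Step 1:
                  B         L
  init      0.04734     4.516
  Δ          0.1932   -0.1288
  eq         0.2405     4.387
  solve Keq expr → x = -0.0644; check Q = 1383

x = -0.0644 M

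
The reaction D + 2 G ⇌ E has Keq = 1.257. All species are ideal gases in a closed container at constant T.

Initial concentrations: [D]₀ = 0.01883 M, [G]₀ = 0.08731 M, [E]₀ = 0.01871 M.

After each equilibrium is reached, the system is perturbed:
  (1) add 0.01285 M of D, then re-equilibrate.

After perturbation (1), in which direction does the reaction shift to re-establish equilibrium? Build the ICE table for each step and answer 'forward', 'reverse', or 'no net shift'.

Q₀ = 130.3 vs Keq = 1.257 ⇒ Q>K, reverse
Step 1:
                  D         G         E
  init      0.01883   0.08731   0.01871
  Δ         0.01801   0.03601  -0.01801
  eq        0.03684    0.1233 7.0418e-04
  solve Keq expr → x = -0.01801; check Q = 1.257
Then add 0.01285 M of D.
Step 2:
                  D         G         E
  init      0.04969    0.1233 7.0418e-04
  Δ       -2.3401e-04 -4.6803e-04 2.3401e-04
  eq        0.04945    0.1229 9.3820e-04
  solve Keq expr → x = 2.3401e-04; check Q = 1.257

Direction: forward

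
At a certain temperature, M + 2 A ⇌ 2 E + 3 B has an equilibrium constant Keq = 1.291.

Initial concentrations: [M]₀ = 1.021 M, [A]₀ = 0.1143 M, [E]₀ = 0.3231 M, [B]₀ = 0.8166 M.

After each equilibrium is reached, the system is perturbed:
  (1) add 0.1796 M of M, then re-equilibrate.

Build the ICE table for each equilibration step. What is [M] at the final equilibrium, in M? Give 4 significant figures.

[M]_eq = 1.219 M

Q₀ = 4.262 vs Keq = 1.291 ⇒ Q>K, reverse
Step 1:
                    M           A           E           B
  Initial       1.021      0.1143      0.3231      0.8166
  Change      0.02154     0.04309    -0.04309    -0.06463
  Equil         1.043      0.1574        0.28       0.752
  solve Keq expr → x = -0.02154; check Q = 1.291
Then add 0.1796 M of M.
Step 2:
                    M           A           E           B
  Initial       1.222      0.1574        0.28       0.752
  Change    -0.003012   -0.006025    0.006025    0.009037
  Equil         1.219      0.1514       0.286       0.761
  solve Keq expr → x = 0.003012; check Q = 1.291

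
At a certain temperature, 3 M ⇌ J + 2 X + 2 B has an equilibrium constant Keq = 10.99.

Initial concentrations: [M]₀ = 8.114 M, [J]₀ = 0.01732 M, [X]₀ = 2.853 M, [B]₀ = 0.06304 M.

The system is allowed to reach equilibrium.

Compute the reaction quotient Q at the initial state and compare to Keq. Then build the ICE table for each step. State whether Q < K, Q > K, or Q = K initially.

Q₀ = 1.0488e-06; Q < K (proceeds forward)

Q₀ = 1.0488e-06 vs Keq = 10.99 ⇒ Q<K, forward
Step 1:
                  M         J         X         B
  init        8.114   0.01732     2.853   0.06304
  Δ          -4.536     1.512     3.024     3.024
  eq          3.578     1.529     5.877     3.087
  solve Keq expr → x = 1.512; check Q = 10.99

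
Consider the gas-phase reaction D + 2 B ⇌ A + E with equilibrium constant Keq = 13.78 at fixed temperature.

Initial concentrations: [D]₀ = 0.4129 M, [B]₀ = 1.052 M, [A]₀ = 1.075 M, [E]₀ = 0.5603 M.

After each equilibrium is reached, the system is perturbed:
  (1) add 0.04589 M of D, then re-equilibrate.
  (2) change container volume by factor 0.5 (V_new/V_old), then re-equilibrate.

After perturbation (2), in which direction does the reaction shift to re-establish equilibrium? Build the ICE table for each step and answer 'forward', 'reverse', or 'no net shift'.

Q₀ = 1.318 vs Keq = 13.78 ⇒ Q<K, forward
Step 1:
                   D          B          A          E
  Initial     0.4129      1.052      1.075     0.5603
  Change     -0.2189    -0.4378     0.2189     0.2189
  Equil        0.194     0.6142      1.294     0.7792
  solve Keq expr → x = 0.2189; check Q = 13.78
Then add 0.04589 M of D.
Step 2:
                   D          B          A          E
  Initial     0.2399     0.6142      1.294     0.7792
  Change    -0.01627   -0.03255    0.01627    0.01627
  Equil       0.2236     0.5816       1.31     0.7955
  solve Keq expr → x = 0.01627; check Q = 13.78
Then change container volume by factor 0.5 (V_new/V_old).
Step 3:
                   D          B          A          E
  Initial     0.4472      1.163       2.62      1.591
  Change    -0.09551     -0.191    0.09551    0.09551
  Equil       0.3517     0.9722      2.716      1.687
  solve Keq expr → x = 0.09551; check Q = 13.78

Direction: forward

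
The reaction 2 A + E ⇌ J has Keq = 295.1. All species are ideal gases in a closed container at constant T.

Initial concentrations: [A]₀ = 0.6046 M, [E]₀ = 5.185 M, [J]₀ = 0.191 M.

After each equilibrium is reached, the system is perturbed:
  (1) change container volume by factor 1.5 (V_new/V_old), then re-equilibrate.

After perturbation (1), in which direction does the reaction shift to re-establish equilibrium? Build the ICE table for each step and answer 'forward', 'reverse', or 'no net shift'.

Q₀ = 0.1008 vs Keq = 295.1 ⇒ Q<K, forward
Step 1:
                  A         E         J
  I          0.6046     5.185     0.191
  C         -0.5863   -0.2931    0.2931
  E         0.01831     4.892    0.4841
  solve Keq expr → x = 0.2931; check Q = 295.1
Then change container volume by factor 1.5 (V_new/V_old).
Step 2:
                  A         E         J
  I         0.01221     3.261    0.3228
  C        0.006011  0.003005 -0.003005
  E         0.01822     3.264    0.3198
  solve Keq expr → x = -0.003005; check Q = 295.1

Direction: reverse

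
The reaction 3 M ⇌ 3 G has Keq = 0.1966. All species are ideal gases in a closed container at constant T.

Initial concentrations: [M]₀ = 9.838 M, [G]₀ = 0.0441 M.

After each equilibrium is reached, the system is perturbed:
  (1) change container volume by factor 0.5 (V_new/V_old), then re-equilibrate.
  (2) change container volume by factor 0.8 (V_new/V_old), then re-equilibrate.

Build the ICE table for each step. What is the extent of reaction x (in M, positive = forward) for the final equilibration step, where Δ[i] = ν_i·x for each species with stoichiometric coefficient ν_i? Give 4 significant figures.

Q₀ = 9.0073e-08 vs Keq = 0.1966 ⇒ Q<K, forward
Step 1:
                   M          G
  init         9.838     0.0441
  Δ           -3.589      3.589
  eq           6.249      3.633
  solve Keq expr → x = 1.196; check Q = 0.1966
Then change container volume by factor 0.5 (V_new/V_old).
Step 2:
                   M          G
  init          12.5      7.267
  Δ                0          0
  eq            12.5      7.267
  solve Keq expr → x = 0; check Q = 0.1966
Then change container volume by factor 0.8 (V_new/V_old).
Step 3:
                   M          G
  init         15.62      9.084
  Δ                0          0
  eq           15.62      9.084
  solve Keq expr → x = 0; check Q = 0.1966

x = 0 M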